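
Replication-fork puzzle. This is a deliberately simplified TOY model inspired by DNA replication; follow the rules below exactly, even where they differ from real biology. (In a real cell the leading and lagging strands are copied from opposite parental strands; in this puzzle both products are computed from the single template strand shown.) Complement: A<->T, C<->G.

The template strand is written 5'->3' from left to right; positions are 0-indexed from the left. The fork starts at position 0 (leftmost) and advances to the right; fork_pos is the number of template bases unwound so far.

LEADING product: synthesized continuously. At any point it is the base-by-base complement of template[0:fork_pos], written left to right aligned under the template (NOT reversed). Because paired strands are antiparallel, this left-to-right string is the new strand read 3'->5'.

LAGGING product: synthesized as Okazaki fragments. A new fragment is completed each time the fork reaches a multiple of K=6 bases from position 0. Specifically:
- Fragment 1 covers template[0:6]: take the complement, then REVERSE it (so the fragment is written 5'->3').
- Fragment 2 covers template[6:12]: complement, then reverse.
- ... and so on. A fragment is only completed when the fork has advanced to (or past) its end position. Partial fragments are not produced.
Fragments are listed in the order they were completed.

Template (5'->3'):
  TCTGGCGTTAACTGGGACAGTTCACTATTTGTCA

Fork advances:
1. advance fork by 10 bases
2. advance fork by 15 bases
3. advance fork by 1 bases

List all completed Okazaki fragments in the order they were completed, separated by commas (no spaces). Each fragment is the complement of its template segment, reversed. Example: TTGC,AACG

Step 1: advance 10 -> fork_pos = 0 + 10 = 10. Reached multiple(s) of 6: 6 -> fragment 1 completed (1 total).
Step 2: advance 15 -> fork_pos = 10 + 15 = 25. Reached multiple(s) of 6: 12, 18, 24 -> fragments 2-4 completed (4 total).
Step 3: advance 1 -> fork_pos = 25 + 1 = 26. Next multiple of 6 is 30 (not reached); still 4 fragment(s).
Final fork_pos = 26, so 4 fragment(s) are complete. Build each: template segment -> complement -> reverse.
Fragment 1: template[0:6] = TCTGGC -> complement AGACCG -> reversed GCCAGA
Fragment 2: template[6:12] = GTTAAC -> complement CAATTG -> reversed GTTAAC
Fragment 3: template[12:18] = TGGGAC -> complement ACCCTG -> reversed GTCCCA
Fragment 4: template[18:24] = AGTTCA -> complement TCAAGT -> reversed TGAACT

Answer: GCCAGA,GTTAAC,GTCCCA,TGAACT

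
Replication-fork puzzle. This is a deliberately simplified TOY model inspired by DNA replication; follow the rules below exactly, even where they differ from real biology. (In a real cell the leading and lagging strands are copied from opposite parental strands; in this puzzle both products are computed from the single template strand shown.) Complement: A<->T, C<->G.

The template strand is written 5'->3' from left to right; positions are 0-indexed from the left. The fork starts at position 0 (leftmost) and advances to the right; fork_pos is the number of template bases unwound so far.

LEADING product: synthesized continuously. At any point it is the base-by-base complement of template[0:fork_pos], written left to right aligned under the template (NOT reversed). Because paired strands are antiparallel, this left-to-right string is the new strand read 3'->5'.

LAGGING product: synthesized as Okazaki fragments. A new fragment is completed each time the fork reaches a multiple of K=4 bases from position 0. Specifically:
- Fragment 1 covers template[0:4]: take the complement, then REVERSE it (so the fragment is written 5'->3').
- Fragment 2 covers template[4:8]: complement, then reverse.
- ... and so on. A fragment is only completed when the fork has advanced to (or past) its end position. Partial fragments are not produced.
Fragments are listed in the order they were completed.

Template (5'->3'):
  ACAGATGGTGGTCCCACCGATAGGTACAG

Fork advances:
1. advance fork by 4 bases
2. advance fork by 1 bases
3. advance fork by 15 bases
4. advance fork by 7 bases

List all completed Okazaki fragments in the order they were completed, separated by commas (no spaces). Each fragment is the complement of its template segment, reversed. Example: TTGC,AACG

Step 1: advance 4 -> fork_pos = 0 + 4 = 4. Reached multiple(s) of 4: 4 -> fragment 1 completed (1 total).
Step 2: advance 1 -> fork_pos = 4 + 1 = 5. Next multiple of 4 is 8 (not reached); still 1 fragment(s).
Step 3: advance 15 -> fork_pos = 5 + 15 = 20. Reached multiple(s) of 4: 8, 12, 16, 20 -> fragments 2-5 completed (5 total).
Step 4: advance 7 -> fork_pos = 20 + 7 = 27. Reached multiple(s) of 4: 24 -> fragment 6 completed (6 total).
Final fork_pos = 27, so 6 fragment(s) are complete. Build each: template segment -> complement -> reverse.
Fragment 1: template[0:4] = ACAG -> complement TGTC -> reversed CTGT
Fragment 2: template[4:8] = ATGG -> complement TACC -> reversed CCAT
Fragment 3: template[8:12] = TGGT -> complement ACCA -> reversed ACCA
Fragment 4: template[12:16] = CCCA -> complement GGGT -> reversed TGGG
Fragment 5: template[16:20] = CCGA -> complement GGCT -> reversed TCGG
Fragment 6: template[20:24] = TAGG -> complement ATCC -> reversed CCTA

Answer: CTGT,CCAT,ACCA,TGGG,TCGG,CCTA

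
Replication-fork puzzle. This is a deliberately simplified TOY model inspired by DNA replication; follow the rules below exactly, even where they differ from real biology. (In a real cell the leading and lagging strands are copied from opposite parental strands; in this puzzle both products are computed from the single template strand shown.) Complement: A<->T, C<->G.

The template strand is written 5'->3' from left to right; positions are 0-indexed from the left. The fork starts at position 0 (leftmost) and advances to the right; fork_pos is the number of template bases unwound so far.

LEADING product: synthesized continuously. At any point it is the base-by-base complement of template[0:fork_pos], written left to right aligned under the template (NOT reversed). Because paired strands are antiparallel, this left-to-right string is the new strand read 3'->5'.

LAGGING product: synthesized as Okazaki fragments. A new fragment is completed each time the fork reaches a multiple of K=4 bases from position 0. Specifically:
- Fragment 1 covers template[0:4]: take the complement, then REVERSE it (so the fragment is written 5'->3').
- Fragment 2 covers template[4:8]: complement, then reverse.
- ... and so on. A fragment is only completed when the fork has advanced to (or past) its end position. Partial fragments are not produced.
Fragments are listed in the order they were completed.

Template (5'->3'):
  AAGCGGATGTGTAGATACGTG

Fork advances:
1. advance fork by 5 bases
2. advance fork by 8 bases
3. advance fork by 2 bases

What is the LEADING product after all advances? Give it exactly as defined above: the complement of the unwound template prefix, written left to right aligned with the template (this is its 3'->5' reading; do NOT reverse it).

Step 1: advance 5 -> fork_pos = 0 + 5 = 5.
Step 2: advance 8 -> fork_pos = 5 + 8 = 13.
Step 3: advance 2 -> fork_pos = 13 + 2 = 15.
Unwound prefix: template[0:15] = AAGCGGATGTGTAGA
Complement it base by base (A<->T, C<->G), keeping left-to-right order:
  [0:5] AAGCG -> TTCGC
  [5:10] GATGT -> CTACA
  [10:15] GTAGA -> CATCT
Concatenate: TTCGCCTACACATCT (length 15; written aligned with the template, i.e. 3'->5').

Answer: TTCGCCTACACATCT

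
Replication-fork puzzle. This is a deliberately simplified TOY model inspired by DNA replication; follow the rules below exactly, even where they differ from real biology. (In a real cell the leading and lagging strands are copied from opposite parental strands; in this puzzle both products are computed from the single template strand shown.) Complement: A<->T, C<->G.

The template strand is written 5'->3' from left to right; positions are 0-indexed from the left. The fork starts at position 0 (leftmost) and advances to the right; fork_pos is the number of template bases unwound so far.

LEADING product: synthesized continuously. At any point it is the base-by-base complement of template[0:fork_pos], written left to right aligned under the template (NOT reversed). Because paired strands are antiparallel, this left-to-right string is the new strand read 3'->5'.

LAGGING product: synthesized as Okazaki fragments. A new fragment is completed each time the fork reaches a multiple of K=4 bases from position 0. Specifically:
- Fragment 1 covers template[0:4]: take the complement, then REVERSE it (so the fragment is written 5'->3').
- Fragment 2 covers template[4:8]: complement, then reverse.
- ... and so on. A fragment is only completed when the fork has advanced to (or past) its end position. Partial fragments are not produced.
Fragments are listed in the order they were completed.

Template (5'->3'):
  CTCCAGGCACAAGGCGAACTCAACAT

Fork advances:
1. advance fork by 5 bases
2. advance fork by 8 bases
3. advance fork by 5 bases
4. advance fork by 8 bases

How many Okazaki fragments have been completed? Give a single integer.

Step 1: advance 5 -> fork_pos = 0 + 5 = 5. Reached multiple(s) of 4: 4 -> fragment 1 completed (1 total).
Step 2: advance 8 -> fork_pos = 5 + 8 = 13. Reached multiple(s) of 4: 8, 12 -> fragments 2-3 completed (3 total).
Step 3: advance 5 -> fork_pos = 13 + 5 = 18. Reached multiple(s) of 4: 16 -> fragment 4 completed (4 total).
Step 4: advance 8 -> fork_pos = 18 + 8 = 26. Reached multiple(s) of 4: 20, 24 -> fragments 5-6 completed (6 total).
Check: final fork_pos = 26; the multiples of 4 that are <= 26 are 4..24 -> 26 // 4 = 6 completed fragment(s).

Answer: 6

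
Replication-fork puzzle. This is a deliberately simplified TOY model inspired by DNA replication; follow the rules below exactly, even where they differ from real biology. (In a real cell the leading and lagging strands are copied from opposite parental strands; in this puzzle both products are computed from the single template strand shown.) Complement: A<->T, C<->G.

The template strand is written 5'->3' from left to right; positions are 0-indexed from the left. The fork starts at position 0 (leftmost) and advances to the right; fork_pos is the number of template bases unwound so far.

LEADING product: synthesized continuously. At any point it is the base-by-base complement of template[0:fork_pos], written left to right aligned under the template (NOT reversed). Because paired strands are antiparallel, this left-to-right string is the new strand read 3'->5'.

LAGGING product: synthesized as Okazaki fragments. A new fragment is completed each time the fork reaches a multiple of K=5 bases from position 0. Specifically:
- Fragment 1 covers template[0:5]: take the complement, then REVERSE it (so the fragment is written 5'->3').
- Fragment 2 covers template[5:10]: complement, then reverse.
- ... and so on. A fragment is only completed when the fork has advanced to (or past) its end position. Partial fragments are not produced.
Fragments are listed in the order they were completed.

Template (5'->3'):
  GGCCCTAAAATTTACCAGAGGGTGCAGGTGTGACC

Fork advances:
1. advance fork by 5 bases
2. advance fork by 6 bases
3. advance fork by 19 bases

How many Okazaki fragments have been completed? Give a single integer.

Step 1: advance 5 -> fork_pos = 0 + 5 = 5. Reached multiple(s) of 5: 5 -> fragment 1 completed (1 total).
Step 2: advance 6 -> fork_pos = 5 + 6 = 11. Reached multiple(s) of 5: 10 -> fragment 2 completed (2 total).
Step 3: advance 19 -> fork_pos = 11 + 19 = 30. Reached multiple(s) of 5: 15, 20, 25, 30 -> fragments 3-6 completed (6 total).
Check: final fork_pos = 30; the multiples of 5 that are <= 30 are 5..30 -> 30 // 5 = 6 completed fragment(s).

Answer: 6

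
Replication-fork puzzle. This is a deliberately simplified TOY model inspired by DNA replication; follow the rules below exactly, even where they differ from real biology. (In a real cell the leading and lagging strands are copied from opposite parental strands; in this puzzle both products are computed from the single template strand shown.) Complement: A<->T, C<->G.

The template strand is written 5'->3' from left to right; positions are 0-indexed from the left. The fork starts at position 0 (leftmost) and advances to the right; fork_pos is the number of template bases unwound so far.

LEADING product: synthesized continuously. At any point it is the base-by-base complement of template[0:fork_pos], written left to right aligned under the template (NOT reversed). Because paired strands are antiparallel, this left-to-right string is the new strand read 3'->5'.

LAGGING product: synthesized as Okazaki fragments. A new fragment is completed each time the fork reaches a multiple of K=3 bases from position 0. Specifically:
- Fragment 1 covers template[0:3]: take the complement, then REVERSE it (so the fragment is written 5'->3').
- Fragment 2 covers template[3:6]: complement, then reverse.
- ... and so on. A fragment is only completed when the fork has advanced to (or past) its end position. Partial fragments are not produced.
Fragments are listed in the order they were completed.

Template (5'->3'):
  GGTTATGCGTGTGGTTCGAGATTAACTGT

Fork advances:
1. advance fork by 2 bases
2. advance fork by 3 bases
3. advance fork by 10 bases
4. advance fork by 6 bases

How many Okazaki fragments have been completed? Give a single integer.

Answer: 7

Derivation:
Step 1: advance 2 -> fork_pos = 0 + 2 = 2. Next multiple of 3 is 3 (not reached); still 0 fragment(s).
Step 2: advance 3 -> fork_pos = 2 + 3 = 5. Reached multiple(s) of 3: 3 -> fragment 1 completed (1 total).
Step 3: advance 10 -> fork_pos = 5 + 10 = 15. Reached multiple(s) of 3: 6, 9, 12, 15 -> fragments 2-5 completed (5 total).
Step 4: advance 6 -> fork_pos = 15 + 6 = 21. Reached multiple(s) of 3: 18, 21 -> fragments 6-7 completed (7 total).
Check: final fork_pos = 21; the multiples of 3 that are <= 21 are 3..21 -> 21 // 3 = 7 completed fragment(s).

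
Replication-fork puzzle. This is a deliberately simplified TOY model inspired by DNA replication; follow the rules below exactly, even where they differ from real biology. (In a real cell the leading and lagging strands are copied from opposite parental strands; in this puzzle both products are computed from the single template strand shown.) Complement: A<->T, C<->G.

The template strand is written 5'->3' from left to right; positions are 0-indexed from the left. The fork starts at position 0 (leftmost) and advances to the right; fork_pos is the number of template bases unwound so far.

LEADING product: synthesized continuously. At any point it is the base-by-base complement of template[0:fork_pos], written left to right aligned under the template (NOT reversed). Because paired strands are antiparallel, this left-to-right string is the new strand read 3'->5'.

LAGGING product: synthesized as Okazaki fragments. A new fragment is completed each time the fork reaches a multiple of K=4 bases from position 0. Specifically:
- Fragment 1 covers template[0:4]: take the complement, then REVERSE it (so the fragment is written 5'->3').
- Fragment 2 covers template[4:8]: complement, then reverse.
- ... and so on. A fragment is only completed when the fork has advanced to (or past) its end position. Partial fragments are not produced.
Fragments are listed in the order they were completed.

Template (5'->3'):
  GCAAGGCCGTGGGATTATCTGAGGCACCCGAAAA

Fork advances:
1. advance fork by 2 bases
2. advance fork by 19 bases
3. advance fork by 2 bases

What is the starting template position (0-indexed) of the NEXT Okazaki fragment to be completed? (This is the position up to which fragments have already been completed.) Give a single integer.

Step 1: advance 2 -> fork_pos = 0 + 2 = 2. Next multiple of 4 is 4 (not reached); still 0 fragment(s).
Step 2: advance 19 -> fork_pos = 2 + 19 = 21. Reached multiple(s) of 4: 4, 8, 12, 16, 20 -> fragments 1-5 completed (5 total).
Step 3: advance 2 -> fork_pos = 21 + 2 = 23. Next multiple of 4 is 24 (not reached); still 5 fragment(s).
5 fragment(s) completed, covering template[0:20] (5 x 4 = 20). The next fragment, fragment 6, covers template[20:24], so it starts at position 20.

Answer: 20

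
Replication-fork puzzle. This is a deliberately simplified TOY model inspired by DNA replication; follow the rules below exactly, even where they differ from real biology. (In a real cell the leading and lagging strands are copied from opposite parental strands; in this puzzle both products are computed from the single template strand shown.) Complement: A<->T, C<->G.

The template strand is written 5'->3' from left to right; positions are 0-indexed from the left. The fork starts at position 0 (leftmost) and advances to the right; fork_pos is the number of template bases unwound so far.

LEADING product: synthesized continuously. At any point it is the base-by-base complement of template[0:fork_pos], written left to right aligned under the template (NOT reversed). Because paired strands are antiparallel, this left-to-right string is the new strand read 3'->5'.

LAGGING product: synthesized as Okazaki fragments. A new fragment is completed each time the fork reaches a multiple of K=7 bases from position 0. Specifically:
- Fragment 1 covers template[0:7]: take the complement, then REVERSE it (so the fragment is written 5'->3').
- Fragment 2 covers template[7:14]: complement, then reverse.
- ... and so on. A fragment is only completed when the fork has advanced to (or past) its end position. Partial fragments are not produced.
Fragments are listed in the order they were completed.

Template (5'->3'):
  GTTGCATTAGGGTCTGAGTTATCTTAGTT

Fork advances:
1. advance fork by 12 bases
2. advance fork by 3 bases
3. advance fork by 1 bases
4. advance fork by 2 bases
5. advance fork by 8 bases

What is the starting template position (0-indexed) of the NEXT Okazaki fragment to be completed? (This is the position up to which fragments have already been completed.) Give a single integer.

Step 1: advance 12 -> fork_pos = 0 + 12 = 12. Reached multiple(s) of 7: 7 -> fragment 1 completed (1 total).
Step 2: advance 3 -> fork_pos = 12 + 3 = 15. Reached multiple(s) of 7: 14 -> fragment 2 completed (2 total).
Step 3: advance 1 -> fork_pos = 15 + 1 = 16. Next multiple of 7 is 21 (not reached); still 2 fragment(s).
Step 4: advance 2 -> fork_pos = 16 + 2 = 18. Next multiple of 7 is 21 (not reached); still 2 fragment(s).
Step 5: advance 8 -> fork_pos = 18 + 8 = 26. Reached multiple(s) of 7: 21 -> fragment 3 completed (3 total).
3 fragment(s) completed, covering template[0:21] (3 x 7 = 21). The next fragment, fragment 4, covers template[21:28], so it starts at position 21.

Answer: 21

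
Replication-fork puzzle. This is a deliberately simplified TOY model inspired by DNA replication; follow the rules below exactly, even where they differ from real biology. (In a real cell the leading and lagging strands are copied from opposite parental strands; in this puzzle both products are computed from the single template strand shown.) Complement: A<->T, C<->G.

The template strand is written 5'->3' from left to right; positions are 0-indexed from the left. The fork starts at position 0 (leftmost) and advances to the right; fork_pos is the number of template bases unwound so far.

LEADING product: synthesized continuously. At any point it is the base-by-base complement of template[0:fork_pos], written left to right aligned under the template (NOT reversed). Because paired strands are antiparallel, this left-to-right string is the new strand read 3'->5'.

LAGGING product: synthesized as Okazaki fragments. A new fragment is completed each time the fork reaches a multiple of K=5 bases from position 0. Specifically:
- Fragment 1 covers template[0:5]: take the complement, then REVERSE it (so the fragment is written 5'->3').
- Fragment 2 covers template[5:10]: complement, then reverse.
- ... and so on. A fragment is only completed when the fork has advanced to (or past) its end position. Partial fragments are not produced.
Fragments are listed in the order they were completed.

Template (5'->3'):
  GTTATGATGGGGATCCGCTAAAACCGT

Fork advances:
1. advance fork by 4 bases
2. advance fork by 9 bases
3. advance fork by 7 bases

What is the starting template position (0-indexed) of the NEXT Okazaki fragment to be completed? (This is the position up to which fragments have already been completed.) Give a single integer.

Step 1: advance 4 -> fork_pos = 0 + 4 = 4. Next multiple of 5 is 5 (not reached); still 0 fragment(s).
Step 2: advance 9 -> fork_pos = 4 + 9 = 13. Reached multiple(s) of 5: 5, 10 -> fragments 1-2 completed (2 total).
Step 3: advance 7 -> fork_pos = 13 + 7 = 20. Reached multiple(s) of 5: 15, 20 -> fragments 3-4 completed (4 total).
4 fragment(s) completed, covering template[0:20] (4 x 5 = 20). The next fragment, fragment 5, covers template[20:25], so it starts at position 20.

Answer: 20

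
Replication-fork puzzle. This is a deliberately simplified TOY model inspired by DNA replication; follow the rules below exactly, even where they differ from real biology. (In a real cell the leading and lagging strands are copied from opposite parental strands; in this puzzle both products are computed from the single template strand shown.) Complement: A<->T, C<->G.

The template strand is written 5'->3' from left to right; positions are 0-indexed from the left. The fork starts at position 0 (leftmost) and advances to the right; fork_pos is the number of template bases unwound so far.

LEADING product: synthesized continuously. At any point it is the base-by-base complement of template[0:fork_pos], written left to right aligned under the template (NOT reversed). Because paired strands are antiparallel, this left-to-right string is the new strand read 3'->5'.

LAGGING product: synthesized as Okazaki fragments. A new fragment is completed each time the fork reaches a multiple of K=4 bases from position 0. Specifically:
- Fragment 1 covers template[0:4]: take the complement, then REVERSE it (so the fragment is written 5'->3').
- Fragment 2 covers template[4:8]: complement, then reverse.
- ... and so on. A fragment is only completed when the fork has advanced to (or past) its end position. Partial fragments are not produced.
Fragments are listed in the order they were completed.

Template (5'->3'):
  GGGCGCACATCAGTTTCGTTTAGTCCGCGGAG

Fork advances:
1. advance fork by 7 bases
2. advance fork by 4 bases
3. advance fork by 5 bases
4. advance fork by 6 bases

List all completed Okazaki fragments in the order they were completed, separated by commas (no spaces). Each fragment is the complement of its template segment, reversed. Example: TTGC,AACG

Step 1: advance 7 -> fork_pos = 0 + 7 = 7. Reached multiple(s) of 4: 4 -> fragment 1 completed (1 total).
Step 2: advance 4 -> fork_pos = 7 + 4 = 11. Reached multiple(s) of 4: 8 -> fragment 2 completed (2 total).
Step 3: advance 5 -> fork_pos = 11 + 5 = 16. Reached multiple(s) of 4: 12, 16 -> fragments 3-4 completed (4 total).
Step 4: advance 6 -> fork_pos = 16 + 6 = 22. Reached multiple(s) of 4: 20 -> fragment 5 completed (5 total).
Final fork_pos = 22, so 5 fragment(s) are complete. Build each: template segment -> complement -> reverse.
Fragment 1: template[0:4] = GGGC -> complement CCCG -> reversed GCCC
Fragment 2: template[4:8] = GCAC -> complement CGTG -> reversed GTGC
Fragment 3: template[8:12] = ATCA -> complement TAGT -> reversed TGAT
Fragment 4: template[12:16] = GTTT -> complement CAAA -> reversed AAAC
Fragment 5: template[16:20] = CGTT -> complement GCAA -> reversed AACG

Answer: GCCC,GTGC,TGAT,AAAC,AACG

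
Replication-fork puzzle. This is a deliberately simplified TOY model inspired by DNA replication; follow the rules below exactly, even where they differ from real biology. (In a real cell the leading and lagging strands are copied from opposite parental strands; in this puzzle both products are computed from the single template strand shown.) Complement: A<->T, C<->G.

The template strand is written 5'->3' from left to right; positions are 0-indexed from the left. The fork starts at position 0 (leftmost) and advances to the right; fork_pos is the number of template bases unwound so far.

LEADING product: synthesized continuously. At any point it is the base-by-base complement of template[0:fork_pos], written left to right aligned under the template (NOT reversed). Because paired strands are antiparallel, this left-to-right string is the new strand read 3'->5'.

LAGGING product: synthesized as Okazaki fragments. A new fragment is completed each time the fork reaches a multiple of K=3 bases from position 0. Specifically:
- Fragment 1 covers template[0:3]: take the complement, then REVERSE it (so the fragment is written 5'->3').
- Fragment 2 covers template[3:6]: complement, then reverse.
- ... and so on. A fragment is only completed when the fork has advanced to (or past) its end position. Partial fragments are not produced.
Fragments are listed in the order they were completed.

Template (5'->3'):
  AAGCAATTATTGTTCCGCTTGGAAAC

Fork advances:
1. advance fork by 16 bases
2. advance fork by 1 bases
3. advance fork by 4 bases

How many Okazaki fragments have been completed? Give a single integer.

Answer: 7

Derivation:
Step 1: advance 16 -> fork_pos = 0 + 16 = 16. Reached multiple(s) of 3: 3, 6, 9, 12, 15 -> fragments 1-5 completed (5 total).
Step 2: advance 1 -> fork_pos = 16 + 1 = 17. Next multiple of 3 is 18 (not reached); still 5 fragment(s).
Step 3: advance 4 -> fork_pos = 17 + 4 = 21. Reached multiple(s) of 3: 18, 21 -> fragments 6-7 completed (7 total).
Check: final fork_pos = 21; the multiples of 3 that are <= 21 are 3..21 -> 21 // 3 = 7 completed fragment(s).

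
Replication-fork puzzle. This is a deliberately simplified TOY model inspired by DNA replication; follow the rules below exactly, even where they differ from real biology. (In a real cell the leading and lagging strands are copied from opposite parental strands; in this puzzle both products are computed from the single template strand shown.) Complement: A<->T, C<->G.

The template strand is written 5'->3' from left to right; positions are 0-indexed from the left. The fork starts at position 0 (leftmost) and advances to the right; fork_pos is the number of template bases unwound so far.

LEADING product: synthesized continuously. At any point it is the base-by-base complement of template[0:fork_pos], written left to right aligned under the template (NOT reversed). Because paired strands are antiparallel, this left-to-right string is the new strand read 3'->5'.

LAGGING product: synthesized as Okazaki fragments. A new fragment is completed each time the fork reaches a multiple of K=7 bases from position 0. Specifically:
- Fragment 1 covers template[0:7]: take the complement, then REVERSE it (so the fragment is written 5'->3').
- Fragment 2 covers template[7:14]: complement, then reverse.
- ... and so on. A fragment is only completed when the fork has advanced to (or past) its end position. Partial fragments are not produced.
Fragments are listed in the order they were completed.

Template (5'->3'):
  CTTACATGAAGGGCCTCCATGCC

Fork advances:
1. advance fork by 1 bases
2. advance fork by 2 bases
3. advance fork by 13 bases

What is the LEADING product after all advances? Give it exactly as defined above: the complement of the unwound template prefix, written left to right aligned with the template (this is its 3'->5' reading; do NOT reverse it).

Answer: GAATGTACTTCCCGGA

Derivation:
Step 1: advance 1 -> fork_pos = 0 + 1 = 1.
Step 2: advance 2 -> fork_pos = 1 + 2 = 3.
Step 3: advance 13 -> fork_pos = 3 + 13 = 16.
Unwound prefix: template[0:16] = CTTACATGAAGGGCCT
Complement it base by base (A<->T, C<->G), keeping left-to-right order:
  [0:5] CTTAC -> GAATG
  [5:10] ATGAA -> TACTT
  [10:15] GGGCC -> CCCGG
  [15:16] T -> A
Concatenate: GAATGTACTTCCCGGA (length 16; written aligned with the template, i.e. 3'->5').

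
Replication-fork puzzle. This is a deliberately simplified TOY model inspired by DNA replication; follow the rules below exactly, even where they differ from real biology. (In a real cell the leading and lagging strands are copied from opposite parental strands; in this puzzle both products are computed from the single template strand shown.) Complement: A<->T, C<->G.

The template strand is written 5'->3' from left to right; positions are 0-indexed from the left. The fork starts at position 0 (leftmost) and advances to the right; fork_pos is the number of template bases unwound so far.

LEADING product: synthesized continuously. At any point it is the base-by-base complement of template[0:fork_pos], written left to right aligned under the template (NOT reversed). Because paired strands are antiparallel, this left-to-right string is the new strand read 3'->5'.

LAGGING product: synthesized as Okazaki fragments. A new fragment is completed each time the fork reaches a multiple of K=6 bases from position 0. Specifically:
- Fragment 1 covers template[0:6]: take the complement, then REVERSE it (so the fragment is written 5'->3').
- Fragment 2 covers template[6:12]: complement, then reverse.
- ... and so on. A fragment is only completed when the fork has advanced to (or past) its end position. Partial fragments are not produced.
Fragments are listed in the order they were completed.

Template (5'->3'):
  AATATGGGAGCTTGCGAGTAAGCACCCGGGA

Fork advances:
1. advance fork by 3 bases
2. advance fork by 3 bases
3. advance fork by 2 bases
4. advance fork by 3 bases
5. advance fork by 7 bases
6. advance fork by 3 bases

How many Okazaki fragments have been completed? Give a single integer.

Answer: 3

Derivation:
Step 1: advance 3 -> fork_pos = 0 + 3 = 3. Next multiple of 6 is 6 (not reached); still 0 fragment(s).
Step 2: advance 3 -> fork_pos = 3 + 3 = 6. Reached multiple(s) of 6: 6 -> fragment 1 completed (1 total).
Step 3: advance 2 -> fork_pos = 6 + 2 = 8. Next multiple of 6 is 12 (not reached); still 1 fragment(s).
Step 4: advance 3 -> fork_pos = 8 + 3 = 11. Next multiple of 6 is 12 (not reached); still 1 fragment(s).
Step 5: advance 7 -> fork_pos = 11 + 7 = 18. Reached multiple(s) of 6: 12, 18 -> fragments 2-3 completed (3 total).
Step 6: advance 3 -> fork_pos = 18 + 3 = 21. Next multiple of 6 is 24 (not reached); still 3 fragment(s).
Check: final fork_pos = 21; the multiples of 6 that are <= 21 are 6..18 -> 21 // 6 = 3 completed fragment(s).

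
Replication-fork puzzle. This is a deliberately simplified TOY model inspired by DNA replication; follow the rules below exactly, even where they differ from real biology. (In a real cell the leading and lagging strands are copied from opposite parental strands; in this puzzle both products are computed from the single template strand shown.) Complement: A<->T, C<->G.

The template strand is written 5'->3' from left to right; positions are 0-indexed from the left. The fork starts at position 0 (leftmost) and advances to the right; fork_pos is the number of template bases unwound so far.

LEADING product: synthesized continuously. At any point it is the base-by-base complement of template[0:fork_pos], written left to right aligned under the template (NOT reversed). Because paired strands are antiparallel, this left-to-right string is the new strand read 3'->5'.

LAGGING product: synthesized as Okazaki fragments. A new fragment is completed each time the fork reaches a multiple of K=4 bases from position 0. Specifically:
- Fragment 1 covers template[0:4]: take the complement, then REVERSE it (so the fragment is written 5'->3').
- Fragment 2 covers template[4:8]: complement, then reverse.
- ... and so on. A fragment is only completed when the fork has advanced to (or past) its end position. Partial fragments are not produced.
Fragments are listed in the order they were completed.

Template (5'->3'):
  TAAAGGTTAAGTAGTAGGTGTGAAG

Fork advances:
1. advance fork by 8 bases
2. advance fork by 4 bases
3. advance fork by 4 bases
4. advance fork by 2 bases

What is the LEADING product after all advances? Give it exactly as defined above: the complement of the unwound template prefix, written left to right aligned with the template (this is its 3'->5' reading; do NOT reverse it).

Step 1: advance 8 -> fork_pos = 0 + 8 = 8.
Step 2: advance 4 -> fork_pos = 8 + 4 = 12.
Step 3: advance 4 -> fork_pos = 12 + 4 = 16.
Step 4: advance 2 -> fork_pos = 16 + 2 = 18.
Unwound prefix: template[0:18] = TAAAGGTTAAGTAGTAGG
Complement it base by base (A<->T, C<->G), keeping left-to-right order:
  [0:5] TAAAG -> ATTTC
  [5:10] GTTAA -> CAATT
  [10:15] GTAGT -> CATCA
  [15:18] AGG -> TCC
Concatenate: ATTTCCAATTCATCATCC (length 18; written aligned with the template, i.e. 3'->5').

Answer: ATTTCCAATTCATCATCC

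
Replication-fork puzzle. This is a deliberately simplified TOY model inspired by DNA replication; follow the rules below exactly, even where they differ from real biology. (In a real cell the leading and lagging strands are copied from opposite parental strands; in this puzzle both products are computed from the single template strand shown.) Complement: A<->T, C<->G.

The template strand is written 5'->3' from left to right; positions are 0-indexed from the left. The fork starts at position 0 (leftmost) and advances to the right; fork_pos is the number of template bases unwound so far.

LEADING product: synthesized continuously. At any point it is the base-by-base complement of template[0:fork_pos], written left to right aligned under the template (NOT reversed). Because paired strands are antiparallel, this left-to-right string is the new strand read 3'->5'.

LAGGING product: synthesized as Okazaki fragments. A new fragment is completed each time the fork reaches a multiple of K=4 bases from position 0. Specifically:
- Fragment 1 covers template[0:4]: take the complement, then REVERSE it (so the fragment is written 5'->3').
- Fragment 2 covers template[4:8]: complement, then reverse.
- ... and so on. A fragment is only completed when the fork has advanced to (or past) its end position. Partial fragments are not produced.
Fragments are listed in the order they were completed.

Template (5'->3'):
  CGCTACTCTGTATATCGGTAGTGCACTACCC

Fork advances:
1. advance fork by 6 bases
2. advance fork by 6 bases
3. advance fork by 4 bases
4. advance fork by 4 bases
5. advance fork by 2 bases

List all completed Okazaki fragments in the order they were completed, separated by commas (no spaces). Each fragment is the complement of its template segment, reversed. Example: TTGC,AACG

Step 1: advance 6 -> fork_pos = 0 + 6 = 6. Reached multiple(s) of 4: 4 -> fragment 1 completed (1 total).
Step 2: advance 6 -> fork_pos = 6 + 6 = 12. Reached multiple(s) of 4: 8, 12 -> fragments 2-3 completed (3 total).
Step 3: advance 4 -> fork_pos = 12 + 4 = 16. Reached multiple(s) of 4: 16 -> fragment 4 completed (4 total).
Step 4: advance 4 -> fork_pos = 16 + 4 = 20. Reached multiple(s) of 4: 20 -> fragment 5 completed (5 total).
Step 5: advance 2 -> fork_pos = 20 + 2 = 22. Next multiple of 4 is 24 (not reached); still 5 fragment(s).
Final fork_pos = 22, so 5 fragment(s) are complete. Build each: template segment -> complement -> reverse.
Fragment 1: template[0:4] = CGCT -> complement GCGA -> reversed AGCG
Fragment 2: template[4:8] = ACTC -> complement TGAG -> reversed GAGT
Fragment 3: template[8:12] = TGTA -> complement ACAT -> reversed TACA
Fragment 4: template[12:16] = TATC -> complement ATAG -> reversed GATA
Fragment 5: template[16:20] = GGTA -> complement CCAT -> reversed TACC

Answer: AGCG,GAGT,TACA,GATA,TACC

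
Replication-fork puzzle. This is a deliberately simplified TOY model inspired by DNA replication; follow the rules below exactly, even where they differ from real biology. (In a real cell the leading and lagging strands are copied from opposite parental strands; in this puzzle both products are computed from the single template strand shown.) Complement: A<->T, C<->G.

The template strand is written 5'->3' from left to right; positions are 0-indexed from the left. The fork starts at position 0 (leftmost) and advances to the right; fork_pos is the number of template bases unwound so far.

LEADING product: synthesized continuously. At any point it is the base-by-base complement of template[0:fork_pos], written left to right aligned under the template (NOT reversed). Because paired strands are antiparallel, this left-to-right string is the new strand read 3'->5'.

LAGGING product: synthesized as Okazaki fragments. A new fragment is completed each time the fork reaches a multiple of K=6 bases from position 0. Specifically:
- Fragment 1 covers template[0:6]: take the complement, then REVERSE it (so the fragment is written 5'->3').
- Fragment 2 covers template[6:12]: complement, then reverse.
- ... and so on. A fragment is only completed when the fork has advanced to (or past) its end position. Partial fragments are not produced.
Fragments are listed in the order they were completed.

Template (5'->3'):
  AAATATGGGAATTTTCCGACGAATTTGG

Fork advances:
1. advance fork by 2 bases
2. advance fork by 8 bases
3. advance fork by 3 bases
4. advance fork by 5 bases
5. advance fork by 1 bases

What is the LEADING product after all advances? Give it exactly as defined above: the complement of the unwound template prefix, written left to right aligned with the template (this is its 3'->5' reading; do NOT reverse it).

Step 1: advance 2 -> fork_pos = 0 + 2 = 2.
Step 2: advance 8 -> fork_pos = 2 + 8 = 10.
Step 3: advance 3 -> fork_pos = 10 + 3 = 13.
Step 4: advance 5 -> fork_pos = 13 + 5 = 18.
Step 5: advance 1 -> fork_pos = 18 + 1 = 19.
Unwound prefix: template[0:19] = AAATATGGGAATTTTCCGA
Complement it base by base (A<->T, C<->G), keeping left-to-right order:
  [0:5] AAATA -> TTTAT
  [5:10] TGGGA -> ACCCT
  [10:15] ATTTT -> TAAAA
  [15:19] CCGA -> GGCT
Concatenate: TTTATACCCTTAAAAGGCT (length 19; written aligned with the template, i.e. 3'->5').

Answer: TTTATACCCTTAAAAGGCT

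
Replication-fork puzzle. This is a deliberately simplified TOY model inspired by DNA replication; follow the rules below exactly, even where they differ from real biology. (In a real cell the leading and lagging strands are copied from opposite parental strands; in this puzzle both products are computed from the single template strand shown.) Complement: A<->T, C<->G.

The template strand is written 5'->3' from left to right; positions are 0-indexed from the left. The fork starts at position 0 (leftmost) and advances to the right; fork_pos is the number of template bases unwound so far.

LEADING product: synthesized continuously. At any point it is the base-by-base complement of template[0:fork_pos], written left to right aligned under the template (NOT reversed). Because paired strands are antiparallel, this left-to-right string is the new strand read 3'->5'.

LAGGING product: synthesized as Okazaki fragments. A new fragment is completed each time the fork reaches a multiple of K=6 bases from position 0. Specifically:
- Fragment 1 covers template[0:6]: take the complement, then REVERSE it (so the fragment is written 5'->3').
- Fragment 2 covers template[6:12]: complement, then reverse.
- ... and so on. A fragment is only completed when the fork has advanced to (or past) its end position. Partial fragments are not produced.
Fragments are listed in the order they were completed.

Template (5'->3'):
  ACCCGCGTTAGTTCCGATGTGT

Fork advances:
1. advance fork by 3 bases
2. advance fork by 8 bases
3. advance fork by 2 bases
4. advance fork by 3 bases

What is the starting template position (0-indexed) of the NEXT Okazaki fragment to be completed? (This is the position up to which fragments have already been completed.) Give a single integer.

Answer: 12

Derivation:
Step 1: advance 3 -> fork_pos = 0 + 3 = 3. Next multiple of 6 is 6 (not reached); still 0 fragment(s).
Step 2: advance 8 -> fork_pos = 3 + 8 = 11. Reached multiple(s) of 6: 6 -> fragment 1 completed (1 total).
Step 3: advance 2 -> fork_pos = 11 + 2 = 13. Reached multiple(s) of 6: 12 -> fragment 2 completed (2 total).
Step 4: advance 3 -> fork_pos = 13 + 3 = 16. Next multiple of 6 is 18 (not reached); still 2 fragment(s).
2 fragment(s) completed, covering template[0:12] (2 x 6 = 12). The next fragment, fragment 3, covers template[12:18], so it starts at position 12.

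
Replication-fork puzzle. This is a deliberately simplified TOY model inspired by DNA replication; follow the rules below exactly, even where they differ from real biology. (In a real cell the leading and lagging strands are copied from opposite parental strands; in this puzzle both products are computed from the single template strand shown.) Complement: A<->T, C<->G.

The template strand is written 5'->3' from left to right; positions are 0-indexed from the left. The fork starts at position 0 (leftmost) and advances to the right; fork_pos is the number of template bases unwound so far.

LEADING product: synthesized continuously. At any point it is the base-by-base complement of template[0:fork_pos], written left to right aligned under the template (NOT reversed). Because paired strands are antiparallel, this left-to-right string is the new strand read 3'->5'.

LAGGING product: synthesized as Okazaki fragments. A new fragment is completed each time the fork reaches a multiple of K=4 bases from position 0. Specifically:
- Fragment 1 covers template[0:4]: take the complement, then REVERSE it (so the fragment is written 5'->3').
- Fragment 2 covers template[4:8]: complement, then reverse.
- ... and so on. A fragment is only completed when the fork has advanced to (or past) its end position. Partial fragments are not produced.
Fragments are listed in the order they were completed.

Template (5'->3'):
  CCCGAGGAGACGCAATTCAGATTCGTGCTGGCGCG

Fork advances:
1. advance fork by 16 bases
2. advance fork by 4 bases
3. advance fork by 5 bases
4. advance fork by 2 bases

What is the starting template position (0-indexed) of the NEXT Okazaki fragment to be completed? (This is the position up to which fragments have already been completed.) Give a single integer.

Answer: 24

Derivation:
Step 1: advance 16 -> fork_pos = 0 + 16 = 16. Reached multiple(s) of 4: 4, 8, 12, 16 -> fragments 1-4 completed (4 total).
Step 2: advance 4 -> fork_pos = 16 + 4 = 20. Reached multiple(s) of 4: 20 -> fragment 5 completed (5 total).
Step 3: advance 5 -> fork_pos = 20 + 5 = 25. Reached multiple(s) of 4: 24 -> fragment 6 completed (6 total).
Step 4: advance 2 -> fork_pos = 25 + 2 = 27. Next multiple of 4 is 28 (not reached); still 6 fragment(s).
6 fragment(s) completed, covering template[0:24] (6 x 4 = 24). The next fragment, fragment 7, covers template[24:28], so it starts at position 24.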